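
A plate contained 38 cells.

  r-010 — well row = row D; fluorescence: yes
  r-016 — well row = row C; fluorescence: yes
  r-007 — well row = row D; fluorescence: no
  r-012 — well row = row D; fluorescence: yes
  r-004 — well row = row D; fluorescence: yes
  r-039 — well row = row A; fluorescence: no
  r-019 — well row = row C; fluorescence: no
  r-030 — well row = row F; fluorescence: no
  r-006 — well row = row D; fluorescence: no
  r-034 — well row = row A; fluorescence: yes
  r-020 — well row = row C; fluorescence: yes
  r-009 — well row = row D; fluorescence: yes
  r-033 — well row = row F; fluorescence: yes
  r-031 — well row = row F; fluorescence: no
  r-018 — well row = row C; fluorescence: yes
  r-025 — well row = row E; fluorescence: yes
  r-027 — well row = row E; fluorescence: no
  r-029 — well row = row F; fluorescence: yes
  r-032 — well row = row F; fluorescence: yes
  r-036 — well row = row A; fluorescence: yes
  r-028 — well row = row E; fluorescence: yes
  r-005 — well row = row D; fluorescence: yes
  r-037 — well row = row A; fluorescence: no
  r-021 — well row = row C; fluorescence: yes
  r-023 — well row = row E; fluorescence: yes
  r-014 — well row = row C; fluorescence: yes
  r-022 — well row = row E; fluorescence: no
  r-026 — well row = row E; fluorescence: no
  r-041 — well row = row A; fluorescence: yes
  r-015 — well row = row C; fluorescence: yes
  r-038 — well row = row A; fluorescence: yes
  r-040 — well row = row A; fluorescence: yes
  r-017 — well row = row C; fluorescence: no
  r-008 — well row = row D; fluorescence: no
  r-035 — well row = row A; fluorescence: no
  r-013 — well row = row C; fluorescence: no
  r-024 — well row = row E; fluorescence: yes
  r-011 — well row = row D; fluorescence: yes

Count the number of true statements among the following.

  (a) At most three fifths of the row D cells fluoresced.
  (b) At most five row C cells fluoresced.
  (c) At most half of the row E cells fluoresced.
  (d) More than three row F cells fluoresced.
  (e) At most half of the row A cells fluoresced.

(a) row D: |A| = 9, |A ∩ B| = 6; needs |A ∩ B| / |A| ≤ 3/5 — false.
(b) row C: |A| = 9, |A ∩ B| = 6; needs |A ∩ B| ≤ 5 — false.
(c) row E: |A| = 7, |A ∩ B| = 4; needs |A ∩ B| ≤ |A ∖ B| — false.
(d) row F: |A| = 5, |A ∩ B| = 3; needs |A ∩ B| > 3 — false.
(e) row A: |A| = 8, |A ∩ B| = 5; needs |A ∩ B| ≤ |A ∖ B| — false.

0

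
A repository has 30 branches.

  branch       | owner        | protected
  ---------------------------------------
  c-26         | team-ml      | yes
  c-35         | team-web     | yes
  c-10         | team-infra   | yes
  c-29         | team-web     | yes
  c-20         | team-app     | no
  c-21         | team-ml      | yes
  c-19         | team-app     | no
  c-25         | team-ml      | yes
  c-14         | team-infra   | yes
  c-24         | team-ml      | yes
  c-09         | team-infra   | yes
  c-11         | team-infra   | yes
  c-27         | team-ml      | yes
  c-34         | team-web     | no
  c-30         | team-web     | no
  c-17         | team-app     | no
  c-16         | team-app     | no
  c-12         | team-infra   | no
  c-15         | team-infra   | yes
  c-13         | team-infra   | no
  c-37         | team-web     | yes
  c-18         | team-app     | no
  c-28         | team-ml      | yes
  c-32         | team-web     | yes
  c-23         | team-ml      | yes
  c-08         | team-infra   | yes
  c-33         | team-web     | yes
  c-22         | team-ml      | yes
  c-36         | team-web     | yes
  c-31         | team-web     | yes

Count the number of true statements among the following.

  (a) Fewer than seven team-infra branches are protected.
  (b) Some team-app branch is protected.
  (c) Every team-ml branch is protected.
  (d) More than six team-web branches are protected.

3

(a) team-infra: |A| = 8, |A ∩ B| = 6; needs |A ∩ B| < 7 — true.
(b) team-app: |A| = 5, |A ∩ B| = 0; needs A ∩ B ≠ ∅ (|A ∩ B| ≥ 1) — false.
(c) team-ml: |A| = 8, |A ∩ B| = 8; needs A ⊆ B, i.e. every element of A is in B (|A ∖ B| = 0) — true.
(d) team-web: |A| = 9, |A ∩ B| = 7; needs |A ∩ B| > 6 — true.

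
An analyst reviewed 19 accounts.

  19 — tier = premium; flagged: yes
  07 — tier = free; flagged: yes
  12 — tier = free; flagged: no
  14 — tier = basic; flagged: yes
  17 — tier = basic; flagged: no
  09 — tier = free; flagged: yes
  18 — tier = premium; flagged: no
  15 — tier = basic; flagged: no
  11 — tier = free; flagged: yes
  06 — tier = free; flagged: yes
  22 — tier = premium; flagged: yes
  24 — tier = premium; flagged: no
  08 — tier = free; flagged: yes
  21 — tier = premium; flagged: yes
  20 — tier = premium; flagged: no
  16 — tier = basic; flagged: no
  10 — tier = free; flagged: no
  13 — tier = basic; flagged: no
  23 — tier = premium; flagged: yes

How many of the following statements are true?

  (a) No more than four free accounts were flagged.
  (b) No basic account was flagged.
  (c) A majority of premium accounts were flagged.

(a) free: |A| = 7, |A ∩ B| = 5; needs |A ∩ B| ≤ 4 — false.
(b) basic: |A| = 5, |A ∩ B| = 1; needs A ∩ B = ∅ (|A ∩ B| = 0) — false.
(c) premium: |A| = 7, |A ∩ B| = 4; needs |A ∩ B| > |A ∖ B| — true.

1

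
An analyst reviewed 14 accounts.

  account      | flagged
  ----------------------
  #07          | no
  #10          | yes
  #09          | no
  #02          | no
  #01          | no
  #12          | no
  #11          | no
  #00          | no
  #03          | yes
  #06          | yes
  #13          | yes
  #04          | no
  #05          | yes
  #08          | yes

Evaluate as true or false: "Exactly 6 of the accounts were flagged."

Truth condition: |A ∩ B| = 6.
A (the restrictor) = {#07, #10, #09, #02, #01, #12, #11, #00, #03, #06, #13, #04, #05, #08}, |A| = 14.
A ∩ B = {#10, #03, #06, #13, #05, #08}, so |A ∩ B| = 6.
|A ∩ B| = 6, so the statement is true.

True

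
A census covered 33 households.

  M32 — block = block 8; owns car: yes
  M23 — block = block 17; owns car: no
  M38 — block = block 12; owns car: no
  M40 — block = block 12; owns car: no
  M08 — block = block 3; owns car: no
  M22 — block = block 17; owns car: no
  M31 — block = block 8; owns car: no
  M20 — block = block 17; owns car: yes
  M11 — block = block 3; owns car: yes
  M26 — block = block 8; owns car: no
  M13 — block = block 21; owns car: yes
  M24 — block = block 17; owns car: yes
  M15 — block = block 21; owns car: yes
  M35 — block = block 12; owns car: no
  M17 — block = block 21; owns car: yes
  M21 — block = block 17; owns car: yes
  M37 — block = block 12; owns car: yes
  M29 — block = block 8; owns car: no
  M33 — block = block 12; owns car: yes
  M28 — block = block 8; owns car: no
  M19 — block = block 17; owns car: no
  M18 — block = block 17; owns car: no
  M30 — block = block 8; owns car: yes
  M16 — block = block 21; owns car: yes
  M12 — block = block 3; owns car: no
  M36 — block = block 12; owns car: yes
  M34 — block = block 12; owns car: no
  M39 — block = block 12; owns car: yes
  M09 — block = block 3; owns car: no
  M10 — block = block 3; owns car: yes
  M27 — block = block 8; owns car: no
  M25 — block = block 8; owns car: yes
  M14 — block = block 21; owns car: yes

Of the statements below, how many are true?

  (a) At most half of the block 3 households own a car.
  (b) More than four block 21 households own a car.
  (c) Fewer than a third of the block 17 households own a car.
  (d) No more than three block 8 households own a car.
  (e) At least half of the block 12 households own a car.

(a) block 3: |A| = 5, |A ∩ B| = 2; needs |A ∩ B| ≤ |A ∖ B| — true.
(b) block 21: |A| = 5, |A ∩ B| = 5; needs |A ∩ B| > 4 — true.
(c) block 17: |A| = 7, |A ∩ B| = 3; needs |A ∩ B| / |A| < 1/3 — false.
(d) block 8: |A| = 8, |A ∩ B| = 3; needs |A ∩ B| ≤ 3 — true.
(e) block 12: |A| = 8, |A ∩ B| = 4; needs |A ∩ B| ≥ |A ∖ B| — true.

4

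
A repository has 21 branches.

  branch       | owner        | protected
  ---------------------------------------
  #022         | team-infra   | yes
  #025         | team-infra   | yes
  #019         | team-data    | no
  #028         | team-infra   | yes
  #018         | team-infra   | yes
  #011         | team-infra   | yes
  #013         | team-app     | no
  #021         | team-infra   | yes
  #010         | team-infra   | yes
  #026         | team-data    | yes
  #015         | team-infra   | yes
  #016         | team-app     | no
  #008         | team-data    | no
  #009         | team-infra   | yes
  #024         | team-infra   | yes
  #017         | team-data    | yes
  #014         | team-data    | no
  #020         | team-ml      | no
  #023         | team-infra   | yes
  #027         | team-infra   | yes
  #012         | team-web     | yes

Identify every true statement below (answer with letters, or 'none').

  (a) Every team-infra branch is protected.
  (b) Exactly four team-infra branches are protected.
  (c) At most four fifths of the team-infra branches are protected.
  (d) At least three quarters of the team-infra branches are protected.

|A| = 12, |A ∩ B| = 12, |A ∖ B| = 0.
(a) A ⊆ B, i.e. every element of A is in B (|A ∖ B| = 0): holds.
(b) |A ∩ B| = 4: fails.
(c) |A ∩ B| / |A| ≤ 4/5: fails.
(d) |A ∩ B| / |A| ≥ 3/4: holds.

(a), (d)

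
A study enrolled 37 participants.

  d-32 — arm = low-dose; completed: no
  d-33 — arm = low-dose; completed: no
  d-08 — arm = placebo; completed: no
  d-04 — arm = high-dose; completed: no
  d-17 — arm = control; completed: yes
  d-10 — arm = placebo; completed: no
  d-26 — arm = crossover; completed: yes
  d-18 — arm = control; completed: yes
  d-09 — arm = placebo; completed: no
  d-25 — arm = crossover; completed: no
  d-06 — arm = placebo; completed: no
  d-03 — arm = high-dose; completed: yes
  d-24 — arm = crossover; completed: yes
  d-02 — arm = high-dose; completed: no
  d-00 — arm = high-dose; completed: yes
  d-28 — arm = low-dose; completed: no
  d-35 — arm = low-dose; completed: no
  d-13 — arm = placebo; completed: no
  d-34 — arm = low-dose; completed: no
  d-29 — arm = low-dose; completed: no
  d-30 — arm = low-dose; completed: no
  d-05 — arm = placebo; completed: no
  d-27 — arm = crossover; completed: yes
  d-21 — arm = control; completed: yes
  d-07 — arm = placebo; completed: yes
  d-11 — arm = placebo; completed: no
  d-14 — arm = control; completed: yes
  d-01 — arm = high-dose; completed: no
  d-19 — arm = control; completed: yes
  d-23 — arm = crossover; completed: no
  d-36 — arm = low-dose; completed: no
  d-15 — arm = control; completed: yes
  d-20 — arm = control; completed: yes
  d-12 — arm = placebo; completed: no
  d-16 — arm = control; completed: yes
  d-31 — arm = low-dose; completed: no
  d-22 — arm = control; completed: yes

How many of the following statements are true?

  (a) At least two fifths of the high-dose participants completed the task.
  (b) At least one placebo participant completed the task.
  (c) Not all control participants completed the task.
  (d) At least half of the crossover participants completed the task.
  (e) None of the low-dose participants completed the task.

(a) high-dose: |A| = 5, |A ∩ B| = 2; needs |A ∩ B| / |A| ≥ 2/5 — true.
(b) placebo: |A| = 9, |A ∩ B| = 1; needs A ∩ B ≠ ∅ (|A ∩ B| ≥ 1) — true.
(c) control: |A| = 9, |A ∩ B| = 9; needs A ⊄ B (|A ∖ B| ≥ 1) — false.
(d) crossover: |A| = 5, |A ∩ B| = 3; needs |A ∩ B| ≥ |A ∖ B| — true.
(e) low-dose: |A| = 9, |A ∩ B| = 0; needs A ∩ B = ∅ (|A ∩ B| = 0) — true.

4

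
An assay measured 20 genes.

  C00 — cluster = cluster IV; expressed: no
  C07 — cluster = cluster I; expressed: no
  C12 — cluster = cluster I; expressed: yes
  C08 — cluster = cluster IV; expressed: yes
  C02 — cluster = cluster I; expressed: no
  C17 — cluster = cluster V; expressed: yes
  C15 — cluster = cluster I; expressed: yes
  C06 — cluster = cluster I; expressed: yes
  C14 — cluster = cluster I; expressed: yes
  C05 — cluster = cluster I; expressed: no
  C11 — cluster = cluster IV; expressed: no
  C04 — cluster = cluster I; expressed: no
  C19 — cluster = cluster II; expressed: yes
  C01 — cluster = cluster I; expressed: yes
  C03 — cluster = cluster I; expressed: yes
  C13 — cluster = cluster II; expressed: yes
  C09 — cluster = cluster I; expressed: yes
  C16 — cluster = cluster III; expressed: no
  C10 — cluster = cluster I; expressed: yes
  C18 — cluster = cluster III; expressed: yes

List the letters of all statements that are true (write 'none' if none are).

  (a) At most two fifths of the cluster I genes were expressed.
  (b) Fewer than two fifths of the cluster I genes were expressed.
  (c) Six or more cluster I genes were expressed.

|A| = 12, |A ∩ B| = 8, |A ∖ B| = 4.
(a) |A ∩ B| / |A| ≤ 2/5: fails.
(b) |A ∩ B| / |A| < 2/5: fails.
(c) |A ∩ B| ≥ 6: holds.

(c)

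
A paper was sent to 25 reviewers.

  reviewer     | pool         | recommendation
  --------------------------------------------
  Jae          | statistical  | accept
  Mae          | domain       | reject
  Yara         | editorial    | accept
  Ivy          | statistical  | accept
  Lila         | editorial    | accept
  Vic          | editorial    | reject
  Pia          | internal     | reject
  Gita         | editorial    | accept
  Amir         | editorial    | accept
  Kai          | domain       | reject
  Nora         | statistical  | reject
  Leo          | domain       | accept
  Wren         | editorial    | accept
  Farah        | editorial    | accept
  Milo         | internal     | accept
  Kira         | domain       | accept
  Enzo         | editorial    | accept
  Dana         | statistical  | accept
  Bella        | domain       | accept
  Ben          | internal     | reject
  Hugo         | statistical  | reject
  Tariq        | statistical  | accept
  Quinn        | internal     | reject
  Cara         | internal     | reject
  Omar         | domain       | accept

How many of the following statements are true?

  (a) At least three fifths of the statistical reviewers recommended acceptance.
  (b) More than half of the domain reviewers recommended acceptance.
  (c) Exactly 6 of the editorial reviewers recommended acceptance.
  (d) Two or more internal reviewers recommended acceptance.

(a) statistical: |A| = 6, |A ∩ B| = 4; needs |A ∩ B| / |A| ≥ 3/5 — true.
(b) domain: |A| = 6, |A ∩ B| = 4; needs |A ∩ B| > |A ∖ B| — true.
(c) editorial: |A| = 8, |A ∩ B| = 7; needs |A ∩ B| = 6 — false.
(d) internal: |A| = 5, |A ∩ B| = 1; needs |A ∩ B| ≥ 2 — false.

2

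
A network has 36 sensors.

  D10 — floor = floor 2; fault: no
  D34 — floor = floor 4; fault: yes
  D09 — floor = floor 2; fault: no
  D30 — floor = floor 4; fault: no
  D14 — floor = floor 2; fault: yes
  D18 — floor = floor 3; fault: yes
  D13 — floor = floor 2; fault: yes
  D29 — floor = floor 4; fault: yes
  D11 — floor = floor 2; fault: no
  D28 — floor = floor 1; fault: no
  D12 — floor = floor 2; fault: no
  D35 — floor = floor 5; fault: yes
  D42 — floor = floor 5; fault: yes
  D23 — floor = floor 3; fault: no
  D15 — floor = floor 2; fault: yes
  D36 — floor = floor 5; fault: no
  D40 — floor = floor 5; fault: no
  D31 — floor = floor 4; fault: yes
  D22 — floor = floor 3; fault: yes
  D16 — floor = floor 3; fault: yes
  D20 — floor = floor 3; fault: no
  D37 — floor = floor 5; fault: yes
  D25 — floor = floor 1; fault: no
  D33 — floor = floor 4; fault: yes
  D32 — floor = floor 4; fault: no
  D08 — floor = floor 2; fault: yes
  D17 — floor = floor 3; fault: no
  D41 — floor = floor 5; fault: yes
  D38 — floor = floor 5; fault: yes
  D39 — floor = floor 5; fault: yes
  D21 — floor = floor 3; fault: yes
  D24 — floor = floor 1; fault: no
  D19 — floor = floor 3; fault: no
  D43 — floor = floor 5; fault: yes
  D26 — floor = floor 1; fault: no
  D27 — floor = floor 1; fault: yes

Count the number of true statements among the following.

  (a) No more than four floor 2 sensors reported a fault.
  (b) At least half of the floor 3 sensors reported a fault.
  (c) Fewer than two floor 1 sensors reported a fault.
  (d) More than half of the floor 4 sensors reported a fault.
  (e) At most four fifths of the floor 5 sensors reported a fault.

5

(a) floor 2: |A| = 8, |A ∩ B| = 4; needs |A ∩ B| ≤ 4 — true.
(b) floor 3: |A| = 8, |A ∩ B| = 4; needs |A ∩ B| ≥ |A ∖ B| — true.
(c) floor 1: |A| = 5, |A ∩ B| = 1; needs |A ∩ B| < 2 — true.
(d) floor 4: |A| = 6, |A ∩ B| = 4; needs |A ∩ B| > |A ∖ B| — true.
(e) floor 5: |A| = 9, |A ∩ B| = 7; needs |A ∩ B| / |A| ≤ 4/5 — true.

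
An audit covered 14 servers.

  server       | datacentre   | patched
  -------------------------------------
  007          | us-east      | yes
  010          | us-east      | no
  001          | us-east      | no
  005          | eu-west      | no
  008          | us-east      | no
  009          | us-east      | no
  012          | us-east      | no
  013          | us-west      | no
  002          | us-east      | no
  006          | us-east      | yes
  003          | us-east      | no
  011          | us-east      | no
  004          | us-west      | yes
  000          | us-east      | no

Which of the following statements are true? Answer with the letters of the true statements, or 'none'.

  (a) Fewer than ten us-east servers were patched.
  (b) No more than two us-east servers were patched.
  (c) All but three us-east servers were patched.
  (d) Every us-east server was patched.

(a), (b)

|A| = 11, |A ∩ B| = 2, |A ∖ B| = 9.
(a) |A ∩ B| < 10: holds.
(b) |A ∩ B| ≤ 2: holds.
(c) |A ∖ B| = 3: fails.
(d) A ⊆ B, i.e. every element of A is in B (|A ∖ B| = 0): fails.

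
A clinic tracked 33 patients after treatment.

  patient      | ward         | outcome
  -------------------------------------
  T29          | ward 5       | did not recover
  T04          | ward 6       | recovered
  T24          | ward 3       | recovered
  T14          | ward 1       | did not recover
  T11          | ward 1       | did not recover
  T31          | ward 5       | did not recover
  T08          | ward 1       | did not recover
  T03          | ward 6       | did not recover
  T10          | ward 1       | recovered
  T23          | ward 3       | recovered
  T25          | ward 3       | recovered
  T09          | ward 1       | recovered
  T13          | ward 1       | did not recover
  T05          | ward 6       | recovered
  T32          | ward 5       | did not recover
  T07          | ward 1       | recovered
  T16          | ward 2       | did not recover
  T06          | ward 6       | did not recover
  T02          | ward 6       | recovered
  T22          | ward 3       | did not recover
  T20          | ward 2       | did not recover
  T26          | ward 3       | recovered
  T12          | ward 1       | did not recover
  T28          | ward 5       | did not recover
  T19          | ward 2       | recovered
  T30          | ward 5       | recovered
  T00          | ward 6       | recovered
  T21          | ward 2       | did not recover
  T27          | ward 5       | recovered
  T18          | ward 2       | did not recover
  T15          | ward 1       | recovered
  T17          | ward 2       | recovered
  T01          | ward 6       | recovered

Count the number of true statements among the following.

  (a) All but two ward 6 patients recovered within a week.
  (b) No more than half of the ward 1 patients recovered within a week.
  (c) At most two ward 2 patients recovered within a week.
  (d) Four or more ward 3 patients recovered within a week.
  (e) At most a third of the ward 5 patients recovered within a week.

5

(a) ward 6: |A| = 7, |A ∩ B| = 5; needs |A ∖ B| = 2 — true.
(b) ward 1: |A| = 9, |A ∩ B| = 4; needs |A ∩ B| ≤ |A ∖ B| — true.
(c) ward 2: |A| = 6, |A ∩ B| = 2; needs |A ∩ B| ≤ 2 — true.
(d) ward 3: |A| = 5, |A ∩ B| = 4; needs |A ∩ B| ≥ 4 — true.
(e) ward 5: |A| = 6, |A ∩ B| = 2; needs |A ∩ B| / |A| ≤ 1/3 — true.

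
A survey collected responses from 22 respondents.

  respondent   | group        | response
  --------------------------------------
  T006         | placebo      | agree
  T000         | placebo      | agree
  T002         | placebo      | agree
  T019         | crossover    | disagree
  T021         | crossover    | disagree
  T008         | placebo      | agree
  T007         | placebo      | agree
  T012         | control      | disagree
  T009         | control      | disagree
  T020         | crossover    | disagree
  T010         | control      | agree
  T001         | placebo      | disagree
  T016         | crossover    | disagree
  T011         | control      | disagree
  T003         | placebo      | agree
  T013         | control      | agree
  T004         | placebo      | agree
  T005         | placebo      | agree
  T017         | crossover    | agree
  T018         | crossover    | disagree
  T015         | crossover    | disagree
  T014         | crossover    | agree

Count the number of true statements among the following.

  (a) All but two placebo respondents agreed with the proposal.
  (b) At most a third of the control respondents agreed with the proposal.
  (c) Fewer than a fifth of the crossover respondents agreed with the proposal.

(a) placebo: |A| = 9, |A ∩ B| = 8; needs |A ∖ B| = 2 — false.
(b) control: |A| = 5, |A ∩ B| = 2; needs |A ∩ B| / |A| ≤ 1/3 — false.
(c) crossover: |A| = 8, |A ∩ B| = 2; needs |A ∩ B| / |A| < 1/5 — false.

0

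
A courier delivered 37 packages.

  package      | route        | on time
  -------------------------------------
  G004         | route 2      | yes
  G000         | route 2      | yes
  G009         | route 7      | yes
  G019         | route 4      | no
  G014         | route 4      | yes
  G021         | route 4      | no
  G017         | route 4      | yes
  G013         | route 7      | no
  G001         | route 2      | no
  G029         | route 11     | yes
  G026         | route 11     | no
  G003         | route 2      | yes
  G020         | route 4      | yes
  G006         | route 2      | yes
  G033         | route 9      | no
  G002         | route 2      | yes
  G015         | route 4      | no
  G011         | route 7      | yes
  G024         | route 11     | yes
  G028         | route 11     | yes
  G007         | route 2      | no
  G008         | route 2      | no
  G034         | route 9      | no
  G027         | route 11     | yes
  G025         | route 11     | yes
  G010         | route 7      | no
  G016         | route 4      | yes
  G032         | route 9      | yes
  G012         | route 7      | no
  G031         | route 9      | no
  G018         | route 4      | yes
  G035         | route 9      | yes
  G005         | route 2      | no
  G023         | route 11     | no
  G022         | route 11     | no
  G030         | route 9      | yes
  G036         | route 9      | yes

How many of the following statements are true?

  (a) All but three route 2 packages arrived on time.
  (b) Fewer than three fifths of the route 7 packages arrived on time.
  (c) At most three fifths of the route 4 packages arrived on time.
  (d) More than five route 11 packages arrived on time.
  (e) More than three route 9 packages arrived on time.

2

(a) route 2: |A| = 9, |A ∩ B| = 5; needs |A ∖ B| = 3 — false.
(b) route 7: |A| = 5, |A ∩ B| = 2; needs |A ∩ B| / |A| < 3/5 — true.
(c) route 4: |A| = 8, |A ∩ B| = 5; needs |A ∩ B| / |A| ≤ 3/5 — false.
(d) route 11: |A| = 8, |A ∩ B| = 5; needs |A ∩ B| > 5 — false.
(e) route 9: |A| = 7, |A ∩ B| = 4; needs |A ∩ B| > 3 — true.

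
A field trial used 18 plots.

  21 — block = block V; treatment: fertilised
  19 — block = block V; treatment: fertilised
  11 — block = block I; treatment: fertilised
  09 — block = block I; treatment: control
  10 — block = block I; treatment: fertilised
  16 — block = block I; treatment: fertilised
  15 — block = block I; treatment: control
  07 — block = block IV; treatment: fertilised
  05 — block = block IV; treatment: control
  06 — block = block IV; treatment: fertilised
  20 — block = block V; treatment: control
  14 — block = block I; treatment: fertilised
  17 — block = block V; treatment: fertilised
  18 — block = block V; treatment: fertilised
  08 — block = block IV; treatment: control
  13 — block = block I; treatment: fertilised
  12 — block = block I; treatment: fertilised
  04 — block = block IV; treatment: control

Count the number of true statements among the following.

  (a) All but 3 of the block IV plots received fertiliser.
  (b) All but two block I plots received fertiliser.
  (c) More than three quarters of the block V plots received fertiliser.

3

(a) block IV: |A| = 5, |A ∩ B| = 2; needs |A ∖ B| = 3 — true.
(b) block I: |A| = 8, |A ∩ B| = 6; needs |A ∖ B| = 2 — true.
(c) block V: |A| = 5, |A ∩ B| = 4; needs |A ∩ B| / |A| > 3/4 — true.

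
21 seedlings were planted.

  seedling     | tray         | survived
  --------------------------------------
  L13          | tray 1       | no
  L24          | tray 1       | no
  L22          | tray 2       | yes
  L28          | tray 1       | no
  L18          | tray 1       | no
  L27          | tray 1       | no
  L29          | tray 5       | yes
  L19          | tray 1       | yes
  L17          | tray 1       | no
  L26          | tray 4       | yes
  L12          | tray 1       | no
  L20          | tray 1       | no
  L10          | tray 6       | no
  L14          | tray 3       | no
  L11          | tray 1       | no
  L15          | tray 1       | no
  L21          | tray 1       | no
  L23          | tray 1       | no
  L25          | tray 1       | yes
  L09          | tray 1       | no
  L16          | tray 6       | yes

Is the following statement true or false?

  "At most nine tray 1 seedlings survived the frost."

True

The determiner here denotes the relation: |A ∩ B| ≤ 9.
|A| = 15, |A ∩ B| = 2, |A ∖ B| = 13.
|A ∩ B| = 2, so the statement is true.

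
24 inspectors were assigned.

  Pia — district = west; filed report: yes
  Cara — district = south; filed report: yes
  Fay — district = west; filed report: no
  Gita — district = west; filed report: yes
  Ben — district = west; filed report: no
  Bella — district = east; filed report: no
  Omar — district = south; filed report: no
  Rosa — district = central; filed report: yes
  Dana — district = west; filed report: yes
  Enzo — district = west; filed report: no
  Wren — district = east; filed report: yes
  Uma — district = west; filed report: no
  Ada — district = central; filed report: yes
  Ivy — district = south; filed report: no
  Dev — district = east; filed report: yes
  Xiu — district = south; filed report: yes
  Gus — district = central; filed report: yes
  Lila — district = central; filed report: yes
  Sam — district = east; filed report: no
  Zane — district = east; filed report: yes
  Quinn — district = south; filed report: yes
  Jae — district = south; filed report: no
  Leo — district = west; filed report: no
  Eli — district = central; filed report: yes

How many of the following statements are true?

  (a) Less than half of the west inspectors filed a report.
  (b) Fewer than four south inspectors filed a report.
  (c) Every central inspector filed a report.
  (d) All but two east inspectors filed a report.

4

(a) west: |A| = 8, |A ∩ B| = 3; needs |A ∩ B| < |A ∖ B| — true.
(b) south: |A| = 6, |A ∩ B| = 3; needs |A ∩ B| < 4 — true.
(c) central: |A| = 5, |A ∩ B| = 5; needs A ⊆ B, i.e. every element of A is in B (|A ∖ B| = 0) — true.
(d) east: |A| = 5, |A ∩ B| = 3; needs |A ∖ B| = 2 — true.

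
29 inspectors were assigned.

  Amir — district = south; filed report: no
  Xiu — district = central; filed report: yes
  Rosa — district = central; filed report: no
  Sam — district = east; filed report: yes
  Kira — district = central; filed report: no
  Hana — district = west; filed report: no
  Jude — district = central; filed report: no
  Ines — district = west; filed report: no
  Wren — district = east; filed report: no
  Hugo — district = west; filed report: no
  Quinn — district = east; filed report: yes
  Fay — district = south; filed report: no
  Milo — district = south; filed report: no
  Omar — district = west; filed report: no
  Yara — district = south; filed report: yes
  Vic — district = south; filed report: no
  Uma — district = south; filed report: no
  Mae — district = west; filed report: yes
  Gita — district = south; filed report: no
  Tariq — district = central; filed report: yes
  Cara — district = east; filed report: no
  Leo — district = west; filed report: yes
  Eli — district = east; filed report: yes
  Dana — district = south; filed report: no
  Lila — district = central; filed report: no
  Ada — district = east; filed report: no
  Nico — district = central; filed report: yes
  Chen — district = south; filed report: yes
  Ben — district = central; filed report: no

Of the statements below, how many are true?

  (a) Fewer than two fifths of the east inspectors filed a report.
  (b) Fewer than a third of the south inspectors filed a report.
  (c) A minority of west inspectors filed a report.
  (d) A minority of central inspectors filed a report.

(a) east: |A| = 6, |A ∩ B| = 3; needs |A ∩ B| / |A| < 2/5 — false.
(b) south: |A| = 9, |A ∩ B| = 2; needs |A ∩ B| / |A| < 1/3 — true.
(c) west: |A| = 6, |A ∩ B| = 2; needs |A ∩ B| < |A ∖ B| — true.
(d) central: |A| = 8, |A ∩ B| = 3; needs |A ∩ B| < |A ∖ B| — true.

3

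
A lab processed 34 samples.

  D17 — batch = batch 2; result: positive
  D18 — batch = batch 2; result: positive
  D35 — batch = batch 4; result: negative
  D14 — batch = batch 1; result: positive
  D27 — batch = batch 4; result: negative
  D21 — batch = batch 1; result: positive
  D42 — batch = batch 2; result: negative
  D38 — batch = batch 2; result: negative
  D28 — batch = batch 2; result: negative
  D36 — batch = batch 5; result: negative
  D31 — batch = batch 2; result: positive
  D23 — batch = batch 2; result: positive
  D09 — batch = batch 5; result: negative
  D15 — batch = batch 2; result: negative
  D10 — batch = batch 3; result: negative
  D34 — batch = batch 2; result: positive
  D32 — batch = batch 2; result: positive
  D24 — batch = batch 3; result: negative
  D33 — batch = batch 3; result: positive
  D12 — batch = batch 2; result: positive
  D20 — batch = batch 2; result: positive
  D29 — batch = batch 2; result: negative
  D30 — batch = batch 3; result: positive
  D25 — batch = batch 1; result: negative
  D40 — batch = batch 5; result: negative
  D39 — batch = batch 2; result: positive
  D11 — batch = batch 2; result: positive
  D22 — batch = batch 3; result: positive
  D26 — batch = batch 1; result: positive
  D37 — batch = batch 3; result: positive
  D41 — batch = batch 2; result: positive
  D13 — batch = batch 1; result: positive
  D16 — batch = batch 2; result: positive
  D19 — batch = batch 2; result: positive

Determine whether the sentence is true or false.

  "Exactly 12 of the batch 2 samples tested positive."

The determiner here denotes the relation: |A ∩ B| = 12.
|A| = 18, |A ∩ B| = 13, |A ∖ B| = 5.
|A ∩ B| = 13, so the statement is false.

False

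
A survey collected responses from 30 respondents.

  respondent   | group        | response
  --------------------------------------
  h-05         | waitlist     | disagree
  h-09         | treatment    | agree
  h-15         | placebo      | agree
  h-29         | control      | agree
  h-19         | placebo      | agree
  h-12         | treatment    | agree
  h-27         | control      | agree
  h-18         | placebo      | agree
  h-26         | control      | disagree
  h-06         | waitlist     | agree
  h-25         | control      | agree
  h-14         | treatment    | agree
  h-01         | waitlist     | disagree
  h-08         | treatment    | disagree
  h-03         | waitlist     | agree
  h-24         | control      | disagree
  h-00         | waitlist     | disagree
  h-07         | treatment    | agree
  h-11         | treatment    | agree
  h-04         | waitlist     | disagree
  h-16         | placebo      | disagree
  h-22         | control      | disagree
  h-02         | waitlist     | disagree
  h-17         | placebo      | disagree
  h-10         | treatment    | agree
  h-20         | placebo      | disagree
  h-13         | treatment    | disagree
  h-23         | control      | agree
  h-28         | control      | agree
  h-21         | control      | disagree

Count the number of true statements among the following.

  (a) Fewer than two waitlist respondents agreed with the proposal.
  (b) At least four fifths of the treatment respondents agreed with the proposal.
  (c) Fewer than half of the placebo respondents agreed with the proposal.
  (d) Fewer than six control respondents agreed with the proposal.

(a) waitlist: |A| = 7, |A ∩ B| = 2; needs |A ∩ B| < 2 — false.
(b) treatment: |A| = 8, |A ∩ B| = 6; needs |A ∩ B| / |A| ≥ 4/5 — false.
(c) placebo: |A| = 6, |A ∩ B| = 3; needs |A ∩ B| < |A ∖ B| — false.
(d) control: |A| = 9, |A ∩ B| = 5; needs |A ∩ B| < 6 — true.

1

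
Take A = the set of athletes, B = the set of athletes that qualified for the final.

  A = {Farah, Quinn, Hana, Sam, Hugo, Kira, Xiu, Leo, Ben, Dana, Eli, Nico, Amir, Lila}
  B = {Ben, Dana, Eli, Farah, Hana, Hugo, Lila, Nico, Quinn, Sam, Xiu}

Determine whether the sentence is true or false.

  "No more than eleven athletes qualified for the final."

True

The determiner here denotes the relation: |A ∩ B| ≤ 11.
A (the restrictor) = {Farah, Quinn, Hana, Sam, Hugo, Kira, Xiu, Leo, Ben, Dana, Eli, Nico, Amir, Lila}, |A| = 14.
A ∩ B = {Farah, Quinn, Hana, Sam, Hugo, Xiu, Ben, Dana, Eli, Nico, Lila}, so |A ∩ B| = 11.
|A ∩ B| = 11, so the statement is true.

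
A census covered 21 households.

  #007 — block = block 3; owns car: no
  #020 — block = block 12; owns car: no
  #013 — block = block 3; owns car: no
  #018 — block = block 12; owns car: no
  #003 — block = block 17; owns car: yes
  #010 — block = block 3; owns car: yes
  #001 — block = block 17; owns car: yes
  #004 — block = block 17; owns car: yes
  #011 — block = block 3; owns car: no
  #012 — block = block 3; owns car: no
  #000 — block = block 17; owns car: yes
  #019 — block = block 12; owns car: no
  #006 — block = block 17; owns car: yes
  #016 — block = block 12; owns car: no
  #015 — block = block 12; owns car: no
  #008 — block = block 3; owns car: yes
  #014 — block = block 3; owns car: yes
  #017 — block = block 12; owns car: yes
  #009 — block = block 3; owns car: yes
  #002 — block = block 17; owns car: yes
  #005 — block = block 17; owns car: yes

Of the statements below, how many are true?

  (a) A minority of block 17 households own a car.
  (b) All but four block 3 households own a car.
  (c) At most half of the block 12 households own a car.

2

(a) block 17: |A| = 7, |A ∩ B| = 7; needs |A ∩ B| < |A ∖ B| — false.
(b) block 3: |A| = 8, |A ∩ B| = 4; needs |A ∖ B| = 4 — true.
(c) block 12: |A| = 6, |A ∩ B| = 1; needs |A ∩ B| ≤ |A ∖ B| — true.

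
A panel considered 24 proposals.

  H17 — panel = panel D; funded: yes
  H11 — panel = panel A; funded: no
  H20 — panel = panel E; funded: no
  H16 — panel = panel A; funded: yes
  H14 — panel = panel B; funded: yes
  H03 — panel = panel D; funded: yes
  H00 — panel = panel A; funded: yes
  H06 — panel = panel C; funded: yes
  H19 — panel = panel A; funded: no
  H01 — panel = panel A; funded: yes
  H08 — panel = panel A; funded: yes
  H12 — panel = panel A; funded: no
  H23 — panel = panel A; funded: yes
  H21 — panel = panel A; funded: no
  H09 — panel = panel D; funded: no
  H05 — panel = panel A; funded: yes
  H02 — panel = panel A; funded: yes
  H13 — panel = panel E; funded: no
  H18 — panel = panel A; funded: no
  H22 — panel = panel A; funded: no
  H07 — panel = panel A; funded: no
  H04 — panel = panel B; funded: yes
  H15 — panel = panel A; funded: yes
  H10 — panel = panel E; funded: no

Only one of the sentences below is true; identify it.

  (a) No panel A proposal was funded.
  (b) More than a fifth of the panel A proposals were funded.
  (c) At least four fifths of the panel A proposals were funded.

(b)

|A| = 15, |A ∩ B| = 8, |A ∖ B| = 7.
(a) requires A ∩ B = ∅ (|A ∩ B| = 0): false.
(b) requires |A ∩ B| / |A| > 1/5: true.
(c) requires |A ∩ B| / |A| ≥ 4/5: false.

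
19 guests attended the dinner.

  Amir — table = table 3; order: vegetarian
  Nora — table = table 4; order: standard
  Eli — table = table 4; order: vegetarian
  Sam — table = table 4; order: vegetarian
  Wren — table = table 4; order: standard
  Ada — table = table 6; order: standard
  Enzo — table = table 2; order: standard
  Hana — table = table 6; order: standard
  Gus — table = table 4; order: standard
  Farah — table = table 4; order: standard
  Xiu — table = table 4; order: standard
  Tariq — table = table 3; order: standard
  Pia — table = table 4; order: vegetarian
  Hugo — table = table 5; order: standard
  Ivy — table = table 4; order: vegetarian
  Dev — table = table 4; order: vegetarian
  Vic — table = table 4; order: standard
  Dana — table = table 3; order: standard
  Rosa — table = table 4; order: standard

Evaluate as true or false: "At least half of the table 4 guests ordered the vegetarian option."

False

Truth condition: |A ∩ B| ≥ |A ∖ B|.
A (the restrictor) = {Nora, Eli, Sam, Wren, Gus, Farah, Xiu, Pia, Ivy, Dev, Vic, Rosa}, |A| = 12.
A ∩ B = {Eli, Sam, Pia, Ivy, Dev}, so |A ∩ B| = 5.
A ∖ B = {Nora, Wren, Gus, Farah, Xiu, Vic, Rosa}, so |A ∖ B| = 7.
5 < 7, so the statement is false.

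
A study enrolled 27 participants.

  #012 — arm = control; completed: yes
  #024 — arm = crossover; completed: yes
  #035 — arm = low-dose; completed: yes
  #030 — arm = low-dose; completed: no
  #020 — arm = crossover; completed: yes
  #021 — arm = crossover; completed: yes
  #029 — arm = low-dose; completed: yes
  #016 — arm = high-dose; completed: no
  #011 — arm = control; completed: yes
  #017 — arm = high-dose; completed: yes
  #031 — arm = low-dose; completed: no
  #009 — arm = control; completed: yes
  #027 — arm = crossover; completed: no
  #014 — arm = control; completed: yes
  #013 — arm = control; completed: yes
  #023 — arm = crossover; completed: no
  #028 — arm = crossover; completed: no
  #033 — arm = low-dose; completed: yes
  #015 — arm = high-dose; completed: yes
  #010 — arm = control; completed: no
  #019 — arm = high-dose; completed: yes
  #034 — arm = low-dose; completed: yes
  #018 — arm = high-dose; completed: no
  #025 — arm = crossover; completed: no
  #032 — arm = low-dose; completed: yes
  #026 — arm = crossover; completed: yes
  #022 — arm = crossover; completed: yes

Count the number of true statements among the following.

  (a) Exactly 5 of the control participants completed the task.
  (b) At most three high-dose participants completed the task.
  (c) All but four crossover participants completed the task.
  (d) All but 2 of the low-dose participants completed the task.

(a) control: |A| = 6, |A ∩ B| = 5; needs |A ∩ B| = 5 — true.
(b) high-dose: |A| = 5, |A ∩ B| = 3; needs |A ∩ B| ≤ 3 — true.
(c) crossover: |A| = 9, |A ∩ B| = 5; needs |A ∖ B| = 4 — true.
(d) low-dose: |A| = 7, |A ∩ B| = 5; needs |A ∖ B| = 2 — true.

4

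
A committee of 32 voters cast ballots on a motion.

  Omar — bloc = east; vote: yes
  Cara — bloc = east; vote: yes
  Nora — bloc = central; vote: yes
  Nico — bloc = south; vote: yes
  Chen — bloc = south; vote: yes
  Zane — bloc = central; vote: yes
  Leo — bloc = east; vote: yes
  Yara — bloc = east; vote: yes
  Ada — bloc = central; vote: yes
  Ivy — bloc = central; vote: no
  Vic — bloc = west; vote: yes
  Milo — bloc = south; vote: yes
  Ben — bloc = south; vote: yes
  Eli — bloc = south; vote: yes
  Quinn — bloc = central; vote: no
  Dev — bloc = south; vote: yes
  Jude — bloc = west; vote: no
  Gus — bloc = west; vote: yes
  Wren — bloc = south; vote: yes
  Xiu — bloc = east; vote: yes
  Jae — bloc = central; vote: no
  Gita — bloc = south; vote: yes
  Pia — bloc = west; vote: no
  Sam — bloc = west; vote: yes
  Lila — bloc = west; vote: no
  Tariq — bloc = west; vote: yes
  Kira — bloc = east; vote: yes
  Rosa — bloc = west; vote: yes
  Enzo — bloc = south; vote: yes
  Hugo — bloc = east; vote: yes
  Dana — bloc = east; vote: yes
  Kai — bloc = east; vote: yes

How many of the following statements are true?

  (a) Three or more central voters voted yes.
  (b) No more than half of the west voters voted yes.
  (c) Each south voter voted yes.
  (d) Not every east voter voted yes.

(a) central: |A| = 6, |A ∩ B| = 3; needs |A ∩ B| ≥ 3 — true.
(b) west: |A| = 8, |A ∩ B| = 5; needs |A ∩ B| ≤ |A ∖ B| — false.
(c) south: |A| = 9, |A ∩ B| = 9; needs A ⊆ B, i.e. every element of A is in B (|A ∖ B| = 0) — true.
(d) east: |A| = 9, |A ∩ B| = 9; needs A ⊄ B (|A ∖ B| ≥ 1) — false.

2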